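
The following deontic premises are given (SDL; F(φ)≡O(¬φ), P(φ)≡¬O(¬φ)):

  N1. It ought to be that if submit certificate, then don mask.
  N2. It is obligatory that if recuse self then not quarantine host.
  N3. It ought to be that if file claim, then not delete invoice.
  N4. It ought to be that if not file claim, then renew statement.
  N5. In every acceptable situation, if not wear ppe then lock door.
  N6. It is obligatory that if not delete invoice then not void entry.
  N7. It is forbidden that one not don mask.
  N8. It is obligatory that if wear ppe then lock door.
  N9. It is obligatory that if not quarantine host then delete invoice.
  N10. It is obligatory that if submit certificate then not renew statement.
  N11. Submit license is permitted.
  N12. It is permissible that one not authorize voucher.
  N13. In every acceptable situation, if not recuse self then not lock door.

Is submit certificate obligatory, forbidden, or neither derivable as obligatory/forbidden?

Forbidden

Premises 8 and 5 cover both cases: O(wear_ppe → lock_door) and O(¬wear_ppe → lock_door). Since wear_ppe ∨ ¬wear_ppe is a tautology, O(lock_door) follows.
Premise 13, O(¬recuse_self → ¬lock_door), contraposes to O(lock_door → recuse_self); with O(lock_door) we get O(recuse_self).
Applying K to premise 2 (O(recuse_self → ¬quarantine_host)) and O(recuse_self) yields O(¬quarantine_host).
Applying K to premise 9 (O(¬quarantine_host → delete_invoice)) and O(¬quarantine_host) yields O(delete_invoice).
The contrapositive of premise 3 (O(file_claim → ¬delete_invoice)) is O(delete_invoice → ¬file_claim), and O(delete_invoice) is already established, so O(¬file_claim).
From O(¬file_claim) and premise 4, O(¬file_claim → renew_statement), we obtain O(renew_statement).
The contrapositive of premise 10 (O(submit_certificate → ¬renew_statement)) is O(renew_statement → ¬submit_certificate), and O(renew_statement) is already established, so O(¬submit_certificate).
Premises 1, 6, 7, 11, 12 do not contribute to this derivation.
Thus O(¬submit_certificate), which is F(submit_certificate): submit_certificate is forbidden.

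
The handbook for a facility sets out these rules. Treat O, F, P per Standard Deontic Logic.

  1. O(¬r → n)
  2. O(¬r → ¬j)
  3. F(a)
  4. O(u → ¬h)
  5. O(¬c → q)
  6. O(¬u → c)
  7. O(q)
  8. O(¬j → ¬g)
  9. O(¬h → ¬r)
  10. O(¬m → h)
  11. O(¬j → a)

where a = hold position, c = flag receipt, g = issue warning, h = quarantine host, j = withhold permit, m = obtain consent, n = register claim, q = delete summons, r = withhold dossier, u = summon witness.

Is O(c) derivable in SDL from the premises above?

F(a) at premise 3 means O(¬a).
The contrapositive of premise 11 (O(¬j → a)) is O(¬a → j), and O(¬a) is already established, so O(j).
The contrapositive of premise 2 (O(¬r → ¬j)) is O(j → r), and O(j) is already established, so O(r).
The contrapositive of premise 9 (O(¬h → ¬r)) is O(r → h), and O(r) is already established, so O(h).
Premise 4 is O(u → ¬h); contrapositively O(h → ¬u). Since O(h) holds, K gives O(¬u).
With premise 6, O(¬u → c), the K-axiom yields O(c).
Premises 1, 5, 7, 8, 10 do not contribute to this derivation.
So O(c) follows.

Yes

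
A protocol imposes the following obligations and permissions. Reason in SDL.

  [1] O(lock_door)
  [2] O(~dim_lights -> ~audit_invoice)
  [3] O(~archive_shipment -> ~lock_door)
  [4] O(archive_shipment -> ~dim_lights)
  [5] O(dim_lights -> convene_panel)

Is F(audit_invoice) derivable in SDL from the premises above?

Yes

Premise 1 states O(lock_door) outright.
The contrapositive of premise 3 (O(~archive_shipment -> ~lock_door)) is O(lock_door -> archive_shipment), and O(lock_door) is already established, so O(archive_shipment).
Applying K to premise 4 (O(archive_shipment -> ~dim_lights)) and O(archive_shipment) yields O(~dim_lights).
Premise 2 is O(~dim_lights -> ~audit_invoice); since O(~dim_lights), deontic closure gives O(~audit_invoice).
Premise 5 does not contribute to this derivation.
So O(~audit_invoice) holds, i.e. F(audit_invoice). The claim follows.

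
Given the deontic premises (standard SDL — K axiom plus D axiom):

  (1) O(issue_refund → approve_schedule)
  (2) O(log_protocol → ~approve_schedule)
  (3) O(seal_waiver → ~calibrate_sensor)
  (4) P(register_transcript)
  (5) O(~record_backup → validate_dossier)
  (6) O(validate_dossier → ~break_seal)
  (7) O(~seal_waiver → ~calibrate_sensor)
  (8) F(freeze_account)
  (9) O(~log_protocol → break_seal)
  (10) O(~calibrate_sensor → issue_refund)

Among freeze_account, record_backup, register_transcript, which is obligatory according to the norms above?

Premises 7 and 3 are O(~seal_waiver → ~calibrate_sensor) and O(seal_waiver → ~calibrate_sensor); every ideal world satisfies ~seal_waiver or seal_waiver, so in either case ~calibrate_sensor holds — hence O(~calibrate_sensor).
With premise 10, O(~calibrate_sensor → issue_refund), the K-axiom yields O(issue_refund).
Premise 1 is O(issue_refund → approve_schedule); since O(issue_refund), deontic closure gives O(approve_schedule).
Premise 2, O(log_protocol → ~approve_schedule), contraposes to O(approve_schedule → ~log_protocol); with O(approve_schedule) we get O(~log_protocol).
With premise 9, O(~log_protocol → break_seal), the K-axiom yields O(break_seal).
The contrapositive of premise 6 (O(validate_dossier → ~break_seal)) is O(break_seal → ~validate_dossier), and O(break_seal) is already established, so O(~validate_dossier).
Premise 5 is O(~record_backup → validate_dossier); contrapositively O(~validate_dossier → record_backup). Since O(~validate_dossier) holds, K gives O(record_backup).
So O(record_backup) holds — record_backup is obligatory. None of the other listed options is made obligatory by any chain of premises.

record_backup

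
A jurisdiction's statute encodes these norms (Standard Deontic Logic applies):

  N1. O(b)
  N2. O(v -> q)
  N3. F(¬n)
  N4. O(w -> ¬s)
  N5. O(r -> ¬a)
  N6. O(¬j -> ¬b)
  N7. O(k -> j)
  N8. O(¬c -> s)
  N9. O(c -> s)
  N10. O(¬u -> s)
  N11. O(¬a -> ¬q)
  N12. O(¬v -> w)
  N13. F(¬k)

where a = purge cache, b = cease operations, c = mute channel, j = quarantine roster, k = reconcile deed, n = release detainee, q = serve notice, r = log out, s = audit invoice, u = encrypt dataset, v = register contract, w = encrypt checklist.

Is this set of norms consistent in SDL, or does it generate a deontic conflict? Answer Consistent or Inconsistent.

Premise 6 is O(¬j -> ¬b), but O(¬j) is not derivable from the premises, so it does not yield O(¬b).
So O(¬b) is not derivable, and the apparent clash with O(b) does not arise.
A world satisfying every obligation exists (e.g. a=true, b=true, c=false, j=true, k=true, n=true, q=true, r=false, s=true, u=false, v=true, w=false); no atom is both obligatory and forbidden, so the set is consistent.

Consistent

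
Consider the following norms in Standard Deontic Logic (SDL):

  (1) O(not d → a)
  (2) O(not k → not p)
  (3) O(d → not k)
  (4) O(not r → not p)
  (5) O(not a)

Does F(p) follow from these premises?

Yes

From premise 5 we have O(not a).
Premise 1 is O(not d → a); contrapositively O(not a → d). Since O(not a) holds, K gives O(d).
From O(d) and premise 3, O(d → not k), we obtain O(not k).
Premise 2 is O(not k → not p); since O(not k), deontic closure gives O(not p).
Premise 4 does not contribute to this derivation.
So O(not p) holds, i.e. F(p). The claim follows.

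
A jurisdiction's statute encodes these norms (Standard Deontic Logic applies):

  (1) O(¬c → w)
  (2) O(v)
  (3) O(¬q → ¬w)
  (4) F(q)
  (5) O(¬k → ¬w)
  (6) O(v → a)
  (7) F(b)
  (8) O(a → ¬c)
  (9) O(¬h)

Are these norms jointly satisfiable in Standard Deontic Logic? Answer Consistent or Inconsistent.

Inconsistent

Premise 4 is F(q), i.e. O(¬q).
Applying K to premise 3 (O(¬q → ¬w)) and O(¬q) yields O(¬w).
Premise 1 is O(¬c → w); contrapositively O(¬w → c). Since O(¬w) holds, K gives O(c).
Premise 8, O(a → ¬c), contraposes to O(c → ¬a); with O(c) we get O(¬a).
Premise 6, O(v → a), contraposes to O(¬a → ¬v); with O(¬a) we get O(¬v).
However, premise 2 gives O(v).
We now have both O(¬v) and O(v) — v is simultaneously obligatory and forbidden, violating the D-axiom.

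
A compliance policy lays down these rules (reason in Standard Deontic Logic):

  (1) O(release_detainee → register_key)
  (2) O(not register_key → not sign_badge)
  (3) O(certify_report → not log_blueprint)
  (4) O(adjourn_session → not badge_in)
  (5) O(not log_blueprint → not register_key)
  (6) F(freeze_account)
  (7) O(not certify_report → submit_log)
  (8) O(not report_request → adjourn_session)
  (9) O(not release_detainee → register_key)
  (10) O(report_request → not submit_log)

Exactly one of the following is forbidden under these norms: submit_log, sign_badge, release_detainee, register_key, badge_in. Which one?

Premises 9 and 1 are O(not release_detainee → register_key) and O(release_detainee → register_key); every ideal world satisfies not release_detainee or release_detainee, so in either case register_key holds — hence O(register_key).
The contrapositive of premise 5 (O(not log_blueprint → not register_key)) is O(register_key → log_blueprint), and O(register_key) is already established, so O(log_blueprint).
The contrapositive of premise 3 (O(certify_report → not log_blueprint)) is O(log_blueprint → not certify_report), and O(log_blueprint) is already established, so O(not certify_report).
Premise 7 is O(not certify_report → submit_log); since O(not certify_report), deontic closure gives O(submit_log).
Premise 10 is O(report_request → not submit_log); contrapositively O(submit_log → not report_request). Since O(submit_log) holds, K gives O(not report_request).
Applying K to premise 8 (O(not report_request → adjourn_session)) and O(not report_request) yields O(adjourn_session).
With premise 4, O(adjourn_session → not badge_in), the K-axiom yields O(not badge_in).
So O(not badge_in) holds, i.e. badge_in is forbidden. None of the other listed options is forbidden under the premises.

badge_in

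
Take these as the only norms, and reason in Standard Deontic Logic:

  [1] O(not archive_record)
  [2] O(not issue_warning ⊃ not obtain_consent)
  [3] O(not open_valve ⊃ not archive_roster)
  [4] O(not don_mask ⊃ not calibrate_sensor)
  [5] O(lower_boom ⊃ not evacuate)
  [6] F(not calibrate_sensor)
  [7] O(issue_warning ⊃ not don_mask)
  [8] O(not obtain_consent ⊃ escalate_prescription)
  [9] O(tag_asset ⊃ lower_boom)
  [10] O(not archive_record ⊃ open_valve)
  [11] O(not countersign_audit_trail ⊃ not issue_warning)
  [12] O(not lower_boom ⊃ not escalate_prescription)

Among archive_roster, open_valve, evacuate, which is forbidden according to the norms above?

Premise 6, F(not calibrate_sensor), is equivalent to O(calibrate_sensor).
The contrapositive of premise 4 (O(not don_mask ⊃ not calibrate_sensor)) is O(calibrate_sensor ⊃ don_mask), and O(calibrate_sensor) is already established, so O(don_mask).
Premise 7, O(issue_warning ⊃ not don_mask), contraposes to O(don_mask ⊃ not issue_warning); with O(don_mask) we get O(not issue_warning).
With premise 2, O(not issue_warning ⊃ not obtain_consent), the K-axiom yields O(not obtain_consent).
Applying K to premise 8 (O(not obtain_consent ⊃ escalate_prescription)) and O(not obtain_consent) yields O(escalate_prescription).
The contrapositive of premise 12 (O(not lower_boom ⊃ not escalate_prescription)) is O(escalate_prescription ⊃ lower_boom), and O(escalate_prescription) is already established, so O(lower_boom).
Applying K to premise 5 (O(lower_boom ⊃ not evacuate)) and O(lower_boom) yields O(not evacuate).
So O(not evacuate) holds, i.e. evacuate is forbidden. None of the other listed options is forbidden under the premises.

evacuate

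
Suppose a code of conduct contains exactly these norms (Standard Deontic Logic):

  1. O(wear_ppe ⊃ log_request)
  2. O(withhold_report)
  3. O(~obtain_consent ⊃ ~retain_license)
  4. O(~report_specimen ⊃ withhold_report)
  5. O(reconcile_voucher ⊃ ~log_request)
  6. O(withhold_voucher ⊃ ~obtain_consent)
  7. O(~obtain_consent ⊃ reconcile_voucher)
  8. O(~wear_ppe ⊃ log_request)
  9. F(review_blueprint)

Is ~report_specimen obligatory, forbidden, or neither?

Neither

Premise 4 is O(~report_specimen ⊃ withhold_report); even if O(withhold_report) held, inferring O(~report_specimen) would be affirming the consequent — invalid.
No premise or chain of K-axiom applications forces O(~report_specimen), and none forces O(report_specimen). So ~report_specimen is neither obligatory nor forbidden under these norms.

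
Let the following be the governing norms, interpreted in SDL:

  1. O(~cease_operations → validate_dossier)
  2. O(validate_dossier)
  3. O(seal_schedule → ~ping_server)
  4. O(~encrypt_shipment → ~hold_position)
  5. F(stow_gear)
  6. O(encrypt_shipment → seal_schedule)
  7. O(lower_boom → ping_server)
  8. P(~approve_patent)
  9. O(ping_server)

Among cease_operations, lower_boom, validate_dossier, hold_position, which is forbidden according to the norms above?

From premise 9 we have O(ping_server).
The contrapositive of premise 3 (O(seal_schedule → ~ping_server)) is O(ping_server → ~seal_schedule), and O(ping_server) is already established, so O(~seal_schedule).
The contrapositive of premise 6 (O(encrypt_shipment → seal_schedule)) is O(~seal_schedule → ~encrypt_shipment), and O(~seal_schedule) is already established, so O(~encrypt_shipment).
Premise 4 is O(~encrypt_shipment → ~hold_position); since O(~encrypt_shipment), deontic closure gives O(~hold_position).
So O(~hold_position) holds, i.e. hold_position is forbidden. None of the other listed options is forbidden under the premises.

hold_position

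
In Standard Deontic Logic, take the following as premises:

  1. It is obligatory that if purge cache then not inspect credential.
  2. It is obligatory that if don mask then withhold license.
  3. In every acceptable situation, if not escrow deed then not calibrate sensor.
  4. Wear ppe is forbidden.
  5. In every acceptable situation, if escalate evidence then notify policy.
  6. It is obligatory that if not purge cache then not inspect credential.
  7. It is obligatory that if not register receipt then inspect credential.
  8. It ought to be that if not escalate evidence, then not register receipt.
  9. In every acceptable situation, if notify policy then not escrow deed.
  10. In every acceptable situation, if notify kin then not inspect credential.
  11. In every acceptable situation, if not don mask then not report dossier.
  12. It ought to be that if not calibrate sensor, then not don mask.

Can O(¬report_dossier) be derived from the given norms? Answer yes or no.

By case analysis on ¬purge_cache: premise 6 gives O(¬purge_cache → ¬inspect_credential) and premise 1 gives O(purge_cache → ¬inspect_credential), so O(¬inspect_credential) either way.
Premise 7, O(¬register_receipt → inspect_credential), contraposes to O(¬inspect_credential → register_receipt); with O(¬inspect_credential) we get O(register_receipt).
The contrapositive of premise 8 (O(¬escalate_evidence → ¬register_receipt)) is O(register_receipt → escalate_evidence), and O(register_receipt) is already established, so O(escalate_evidence).
Applying K to premise 5 (O(escalate_evidence → notify_policy)) and O(escalate_evidence) yields O(notify_policy).
From O(notify_policy) and premise 9, O(notify_policy → ¬escrow_deed), we obtain O(¬escrow_deed).
From O(¬escrow_deed) and premise 3, O(¬escrow_deed → ¬calibrate_sensor), we obtain O(¬calibrate_sensor).
With premise 12, O(¬calibrate_sensor → ¬don_mask), the K-axiom yields O(¬don_mask).
From O(¬don_mask) and premise 11, O(¬don_mask → ¬report_dossier), we obtain O(¬report_dossier).
Premises 2, 4, 10 do not contribute to this derivation.
So O(¬report_dossier) follows.

Yes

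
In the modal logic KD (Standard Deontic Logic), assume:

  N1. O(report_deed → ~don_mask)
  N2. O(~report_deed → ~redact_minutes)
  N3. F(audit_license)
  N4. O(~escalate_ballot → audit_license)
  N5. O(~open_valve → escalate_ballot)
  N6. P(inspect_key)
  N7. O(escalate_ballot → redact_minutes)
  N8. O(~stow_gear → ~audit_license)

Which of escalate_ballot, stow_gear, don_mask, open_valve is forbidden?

Premise 3 is F(audit_license), i.e. O(~audit_license).
The contrapositive of premise 4 (O(~escalate_ballot → audit_license)) is O(~audit_license → escalate_ballot), and O(~audit_license) is already established, so O(escalate_ballot).
Applying K to premise 7 (O(escalate_ballot → redact_minutes)) and O(escalate_ballot) yields O(redact_minutes).
Premise 2 is O(~report_deed → ~redact_minutes); contrapositively O(redact_minutes → report_deed). Since O(redact_minutes) holds, K gives O(report_deed).
Applying K to premise 1 (O(report_deed → ~don_mask)) and O(report_deed) yields O(~don_mask).
So O(~don_mask) holds, i.e. don_mask is forbidden. None of the other listed options is forbidden under the premises.

don_mask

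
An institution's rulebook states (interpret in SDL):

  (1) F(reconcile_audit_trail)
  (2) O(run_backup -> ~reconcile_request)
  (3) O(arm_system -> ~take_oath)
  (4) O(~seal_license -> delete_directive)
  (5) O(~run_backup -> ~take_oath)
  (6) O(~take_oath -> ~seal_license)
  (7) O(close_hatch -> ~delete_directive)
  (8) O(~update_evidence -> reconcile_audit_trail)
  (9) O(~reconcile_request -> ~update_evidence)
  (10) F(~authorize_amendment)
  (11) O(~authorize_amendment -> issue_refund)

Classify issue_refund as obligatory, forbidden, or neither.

Neither

Premise 11 is O(~authorize_amendment -> issue_refund), but O(~authorize_amendment) is not derivable from the premises, so it does not yield O(issue_refund).
No premise or chain of K-axiom applications forces O(issue_refund), and none forces O(~issue_refund). So issue_refund is neither obligatory nor forbidden under these norms.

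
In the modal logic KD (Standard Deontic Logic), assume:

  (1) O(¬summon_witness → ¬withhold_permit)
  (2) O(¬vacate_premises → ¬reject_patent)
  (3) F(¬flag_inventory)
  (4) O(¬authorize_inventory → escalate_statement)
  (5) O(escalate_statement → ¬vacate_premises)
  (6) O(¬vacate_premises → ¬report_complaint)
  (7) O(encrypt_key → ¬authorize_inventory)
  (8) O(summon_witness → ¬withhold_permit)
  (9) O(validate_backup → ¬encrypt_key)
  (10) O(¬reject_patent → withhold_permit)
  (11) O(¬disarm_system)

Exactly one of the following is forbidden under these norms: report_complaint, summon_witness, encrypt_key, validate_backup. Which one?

By case analysis on ¬summon_witness: premise 1 gives O(¬summon_witness → ¬withhold_permit) and premise 8 gives O(summon_witness → ¬withhold_permit), so O(¬withhold_permit) either way.
Premise 10 is O(¬reject_patent → withhold_permit); contrapositively O(¬withhold_permit → reject_patent). Since O(¬withhold_permit) holds, K gives O(reject_patent).
Premise 2 is O(¬vacate_premises → ¬reject_patent); contrapositively O(reject_patent → vacate_premises). Since O(reject_patent) holds, K gives O(vacate_premises).
The contrapositive of premise 5 (O(escalate_statement → ¬vacate_premises)) is O(vacate_premises → ¬escalate_statement), and O(vacate_premises) is already established, so O(¬escalate_statement).
Premise 4, O(¬authorize_inventory → escalate_statement), contraposes to O(¬escalate_statement → authorize_inventory); with O(¬escalate_statement) we get O(authorize_inventory).
Premise 7 is O(encrypt_key → ¬authorize_inventory); contrapositively O(authorize_inventory → ¬encrypt_key). Since O(authorize_inventory) holds, K gives O(¬encrypt_key).
So O(¬encrypt_key) holds, i.e. encrypt_key is forbidden. None of the other listed options is forbidden under the premises.

encrypt_key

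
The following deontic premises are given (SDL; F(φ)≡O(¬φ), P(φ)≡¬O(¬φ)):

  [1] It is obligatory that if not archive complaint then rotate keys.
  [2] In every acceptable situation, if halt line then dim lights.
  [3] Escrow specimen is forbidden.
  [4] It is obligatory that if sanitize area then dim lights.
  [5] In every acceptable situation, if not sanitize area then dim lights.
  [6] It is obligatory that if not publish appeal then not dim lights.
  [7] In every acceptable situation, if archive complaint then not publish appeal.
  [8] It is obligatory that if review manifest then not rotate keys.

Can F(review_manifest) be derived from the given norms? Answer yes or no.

Premises 5 and 4 are O(¬sanitize_area → dim_lights) and O(sanitize_area → dim_lights); every ideal world satisfies ¬sanitize_area or sanitize_area, so in either case dim_lights holds — hence O(dim_lights).
Premise 6 is O(¬publish_appeal → ¬dim_lights); contrapositively O(dim_lights → publish_appeal). Since O(dim_lights) holds, K gives O(publish_appeal).
Premise 7, O(archive_complaint → ¬publish_appeal), contraposes to O(publish_appeal → ¬archive_complaint); with O(publish_appeal) we get O(¬archive_complaint).
With premise 1, O(¬archive_complaint → rotate_keys), the K-axiom yields O(rotate_keys).
Premise 8, O(review_manifest → ¬rotate_keys), contraposes to O(rotate_keys → ¬review_manifest); with O(rotate_keys) we get O(¬review_manifest).
Premises 2, 3 do not contribute to this derivation.
So O(¬review_manifest) holds, i.e. F(review_manifest). The claim follows.

Yes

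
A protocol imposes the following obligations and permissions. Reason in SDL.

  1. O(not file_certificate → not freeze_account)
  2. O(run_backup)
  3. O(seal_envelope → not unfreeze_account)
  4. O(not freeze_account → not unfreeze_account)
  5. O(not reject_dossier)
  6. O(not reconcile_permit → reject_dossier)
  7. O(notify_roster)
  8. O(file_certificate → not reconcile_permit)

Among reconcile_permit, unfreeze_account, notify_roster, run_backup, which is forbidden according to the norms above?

unfreeze_account

From premise 5 we have O(not reject_dossier).
Premise 6, O(not reconcile_permit → reject_dossier), contraposes to O(not reject_dossier → reconcile_permit); with O(not reject_dossier) we get O(reconcile_permit).
The contrapositive of premise 8 (O(file_certificate → not reconcile_permit)) is O(reconcile_permit → not file_certificate), and O(reconcile_permit) is already established, so O(not file_certificate).
Applying K to premise 1 (O(not file_certificate → not freeze_account)) and O(not file_certificate) yields O(not freeze_account).
Applying K to premise 4 (O(not freeze_account → not unfreeze_account)) and O(not freeze_account) yields O(not unfreeze_account).
So O(not unfreeze_account) holds, i.e. unfreeze_account is forbidden. None of the other listed options is forbidden under the premises.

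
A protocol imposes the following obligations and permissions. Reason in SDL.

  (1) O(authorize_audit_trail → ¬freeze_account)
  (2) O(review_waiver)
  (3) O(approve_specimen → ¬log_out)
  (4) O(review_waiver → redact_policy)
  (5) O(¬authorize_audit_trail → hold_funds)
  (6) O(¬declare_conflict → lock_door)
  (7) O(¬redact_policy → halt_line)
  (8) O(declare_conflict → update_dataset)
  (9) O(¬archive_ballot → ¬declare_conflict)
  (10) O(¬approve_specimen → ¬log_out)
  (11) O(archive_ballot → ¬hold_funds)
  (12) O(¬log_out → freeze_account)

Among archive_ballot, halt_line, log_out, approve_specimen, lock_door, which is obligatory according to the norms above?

Premises 10 and 3 are O(¬approve_specimen → ¬log_out) and O(approve_specimen → ¬log_out); every ideal world satisfies ¬approve_specimen or approve_specimen, so in either case ¬log_out holds — hence O(¬log_out).
From O(¬log_out) and premise 12, O(¬log_out → freeze_account), we obtain O(freeze_account).
Premise 1, O(authorize_audit_trail → ¬freeze_account), contraposes to O(freeze_account → ¬authorize_audit_trail); with O(freeze_account) we get O(¬authorize_audit_trail).
Premise 5 is O(¬authorize_audit_trail → hold_funds); since O(¬authorize_audit_trail), deontic closure gives O(hold_funds).
Premise 11 is O(archive_ballot → ¬hold_funds); contrapositively O(hold_funds → ¬archive_ballot). Since O(hold_funds) holds, K gives O(¬archive_ballot).
Applying K to premise 9 (O(¬archive_ballot → ¬declare_conflict)) and O(¬archive_ballot) yields O(¬declare_conflict).
Premise 6 is O(¬declare_conflict → lock_door); since O(¬declare_conflict), deontic closure gives O(lock_door).
So O(lock_door) holds — lock_door is obligatory. None of the other listed options is made obligatory by any chain of premises.

lock_door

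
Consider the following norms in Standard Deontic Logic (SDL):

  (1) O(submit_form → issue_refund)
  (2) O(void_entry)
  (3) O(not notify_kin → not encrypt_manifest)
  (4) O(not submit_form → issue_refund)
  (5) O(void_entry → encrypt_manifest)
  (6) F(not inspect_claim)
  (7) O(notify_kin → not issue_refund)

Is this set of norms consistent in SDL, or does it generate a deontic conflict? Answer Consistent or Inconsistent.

Premises 4 and 1 cover both cases: O(not submit_form → issue_refund) and O(submit_form → issue_refund). Since not submit_form ∨ submit_form is a tautology, O(issue_refund) follows.
The contrapositive of premise 7 (O(notify_kin → not issue_refund)) is O(issue_refund → not notify_kin), and O(issue_refund) is already established, so O(not notify_kin).
Applying K to premise 3 (O(not notify_kin → not encrypt_manifest)) and O(not notify_kin) yields O(not encrypt_manifest).
The contrapositive of premise 5 (O(void_entry → encrypt_manifest)) is O(not encrypt_manifest → not void_entry), and O(not encrypt_manifest) is already established, so O(not void_entry).
However, premise 2 gives O(void_entry).
We now have both O(not void_entry) and O(void_entry) — void_entry is simultaneously obligatory and forbidden, violating the D-axiom.

Inconsistent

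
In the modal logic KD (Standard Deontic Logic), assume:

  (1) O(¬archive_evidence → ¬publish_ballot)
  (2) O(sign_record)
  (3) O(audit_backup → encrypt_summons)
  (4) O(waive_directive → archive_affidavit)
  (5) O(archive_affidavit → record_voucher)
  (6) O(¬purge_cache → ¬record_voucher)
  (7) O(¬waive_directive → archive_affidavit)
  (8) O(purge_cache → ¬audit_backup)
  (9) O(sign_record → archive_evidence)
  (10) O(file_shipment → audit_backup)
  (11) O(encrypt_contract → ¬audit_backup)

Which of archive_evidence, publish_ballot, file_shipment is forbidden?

Premises 7 and 4 are O(¬waive_directive → archive_affidavit) and O(waive_directive → archive_affidavit); every ideal world satisfies ¬waive_directive or waive_directive, so in either case archive_affidavit holds — hence O(archive_affidavit).
Premise 5 is O(archive_affidavit → record_voucher); since O(archive_affidavit), deontic closure gives O(record_voucher).
Premise 6 is O(¬purge_cache → ¬record_voucher); contrapositively O(record_voucher → purge_cache). Since O(record_voucher) holds, K gives O(purge_cache).
Applying K to premise 8 (O(purge_cache → ¬audit_backup)) and O(purge_cache) yields O(¬audit_backup).
Premise 10, O(file_shipment → audit_backup), contraposes to O(¬audit_backup → ¬file_shipment); with O(¬audit_backup) we get O(¬file_shipment).
So O(¬file_shipment) holds, i.e. file_shipment is forbidden. None of the other listed options is forbidden under the premises.

file_shipment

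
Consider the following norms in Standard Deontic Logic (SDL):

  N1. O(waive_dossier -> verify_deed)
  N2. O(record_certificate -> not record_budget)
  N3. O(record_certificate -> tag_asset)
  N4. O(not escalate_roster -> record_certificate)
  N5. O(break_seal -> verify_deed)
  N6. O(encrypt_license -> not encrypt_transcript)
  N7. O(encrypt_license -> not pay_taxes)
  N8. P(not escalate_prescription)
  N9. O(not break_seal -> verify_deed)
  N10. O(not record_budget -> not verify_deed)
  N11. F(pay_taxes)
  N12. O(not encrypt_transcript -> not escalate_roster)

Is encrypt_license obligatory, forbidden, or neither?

Premises 9 and 5 are O(not break_seal -> verify_deed) and O(break_seal -> verify_deed); every ideal world satisfies not break_seal or break_seal, so in either case verify_deed holds — hence O(verify_deed).
The contrapositive of premise 10 (O(not record_budget -> not verify_deed)) is O(verify_deed -> record_budget), and O(verify_deed) is already established, so O(record_budget).
Premise 2, O(record_certificate -> not record_budget), contraposes to O(record_budget -> not record_certificate); with O(record_budget) we get O(not record_certificate).
Premise 4, O(not escalate_roster -> record_certificate), contraposes to O(not record_certificate -> escalate_roster); with O(not record_certificate) we get O(escalate_roster).
Premise 12, O(not encrypt_transcript -> not escalate_roster), contraposes to O(escalate_roster -> encrypt_transcript); with O(escalate_roster) we get O(encrypt_transcript).
Premise 6, O(encrypt_license -> not encrypt_transcript), contraposes to O(encrypt_transcript -> not encrypt_license); with O(encrypt_transcript) we get O(not encrypt_license).
Premises 1, 3, 7, 8, 11 do not contribute to this derivation.
Thus O(not encrypt_license), which is F(encrypt_license): encrypt_license is forbidden.

Forbidden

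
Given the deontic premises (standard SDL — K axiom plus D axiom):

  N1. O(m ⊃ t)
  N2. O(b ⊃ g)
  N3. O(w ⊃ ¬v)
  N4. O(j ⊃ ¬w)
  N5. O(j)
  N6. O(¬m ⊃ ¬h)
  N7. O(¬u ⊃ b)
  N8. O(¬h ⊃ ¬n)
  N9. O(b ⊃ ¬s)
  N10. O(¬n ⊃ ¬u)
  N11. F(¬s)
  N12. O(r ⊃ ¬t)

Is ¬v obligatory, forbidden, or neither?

Premise 3 is O(w ⊃ ¬v), but O(w) is not derivable from the premises, so it does not yield O(¬v).
No premise or chain of K-axiom applications forces O(¬v), and none forces O(v). So ¬v is neither obligatory nor forbidden under these norms.

Neither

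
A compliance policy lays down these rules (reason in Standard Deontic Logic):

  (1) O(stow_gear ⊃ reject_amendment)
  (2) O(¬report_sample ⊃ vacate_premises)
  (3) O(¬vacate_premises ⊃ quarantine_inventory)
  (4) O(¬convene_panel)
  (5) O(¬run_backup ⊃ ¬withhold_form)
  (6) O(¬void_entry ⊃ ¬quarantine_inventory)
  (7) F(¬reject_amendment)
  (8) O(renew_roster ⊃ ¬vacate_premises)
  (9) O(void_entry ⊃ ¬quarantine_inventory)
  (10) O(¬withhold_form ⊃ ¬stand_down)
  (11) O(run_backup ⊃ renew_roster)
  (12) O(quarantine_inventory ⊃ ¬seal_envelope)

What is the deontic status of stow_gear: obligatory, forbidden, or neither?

Neither

Premise 1 is O(stow_gear ⊃ reject_amendment); even if O(reject_amendment) held, inferring O(stow_gear) would be affirming the consequent — invalid.
No premise or chain of K-axiom applications forces O(stow_gear), and none forces O(¬stow_gear). So stow_gear is neither obligatory nor forbidden under these norms.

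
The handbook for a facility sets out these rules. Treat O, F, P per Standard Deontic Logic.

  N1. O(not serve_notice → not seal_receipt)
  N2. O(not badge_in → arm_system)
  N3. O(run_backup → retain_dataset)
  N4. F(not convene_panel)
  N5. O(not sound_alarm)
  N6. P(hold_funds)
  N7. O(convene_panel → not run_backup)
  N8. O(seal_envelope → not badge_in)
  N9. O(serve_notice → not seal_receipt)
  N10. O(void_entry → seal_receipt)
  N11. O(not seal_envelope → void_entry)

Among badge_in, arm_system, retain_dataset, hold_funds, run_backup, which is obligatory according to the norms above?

arm_system

By case analysis on not serve_notice: premise 1 gives O(not serve_notice → not seal_receipt) and premise 9 gives O(serve_notice → not seal_receipt), so O(not seal_receipt) either way.
The contrapositive of premise 10 (O(void_entry → seal_receipt)) is O(not seal_receipt → not void_entry), and O(not seal_receipt) is already established, so O(not void_entry).
Premise 11, O(not seal_envelope → void_entry), contraposes to O(not void_entry → seal_envelope); with O(not void_entry) we get O(seal_envelope).
With premise 8, O(seal_envelope → not badge_in), the K-axiom yields O(not badge_in).
Premise 2 is O(not badge_in → arm_system); since O(not badge_in), deontic closure gives O(arm_system).
So O(arm_system) holds — arm_system is obligatory. None of the other listed options is made obligatory by any chain of premises.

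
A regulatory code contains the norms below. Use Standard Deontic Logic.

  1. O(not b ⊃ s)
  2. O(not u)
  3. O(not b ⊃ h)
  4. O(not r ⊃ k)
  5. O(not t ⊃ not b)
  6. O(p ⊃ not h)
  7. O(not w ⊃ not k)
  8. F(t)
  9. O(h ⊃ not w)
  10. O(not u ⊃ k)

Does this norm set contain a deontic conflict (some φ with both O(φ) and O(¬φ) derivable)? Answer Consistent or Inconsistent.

Inconsistent

Premise 2 gives O(not u).
Premise 10 is O(not u ⊃ k); since O(not u), deontic closure gives O(k).
Premise 7, O(not w ⊃ not k), contraposes to O(k ⊃ w); with O(k) we get O(w).
Premise 9 is O(h ⊃ not w); contrapositively O(w ⊃ not h). Since O(w) holds, K gives O(not h).
The contrapositive of premise 3 (O(not b ⊃ h)) is O(not h ⊃ b), and O(not h) is already established, so O(b).
Premise 5, O(not t ⊃ not b), contraposes to O(b ⊃ t); with O(b) we get O(t).
Yet premise 8 is F(t), i.e. O(not t).
We now have both O(t) and O(not t) — t is simultaneously obligatory and forbidden, violating the D-axiom.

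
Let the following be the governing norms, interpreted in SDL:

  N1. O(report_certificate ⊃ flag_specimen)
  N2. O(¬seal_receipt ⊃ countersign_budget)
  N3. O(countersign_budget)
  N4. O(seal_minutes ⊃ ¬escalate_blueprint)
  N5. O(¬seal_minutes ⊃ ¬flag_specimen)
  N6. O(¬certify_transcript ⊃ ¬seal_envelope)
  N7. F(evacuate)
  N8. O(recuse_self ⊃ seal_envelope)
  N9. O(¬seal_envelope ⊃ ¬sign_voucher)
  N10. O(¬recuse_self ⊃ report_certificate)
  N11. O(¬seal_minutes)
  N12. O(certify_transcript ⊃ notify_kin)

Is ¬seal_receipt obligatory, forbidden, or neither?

Premise 2 is O(¬seal_receipt ⊃ countersign_budget); even if O(countersign_budget) held, inferring O(¬seal_receipt) would be affirming the consequent — invalid.
No premise or chain of K-axiom applications forces O(¬seal_receipt), and none forces O(seal_receipt). So ¬seal_receipt is neither obligatory nor forbidden under these norms.

Neither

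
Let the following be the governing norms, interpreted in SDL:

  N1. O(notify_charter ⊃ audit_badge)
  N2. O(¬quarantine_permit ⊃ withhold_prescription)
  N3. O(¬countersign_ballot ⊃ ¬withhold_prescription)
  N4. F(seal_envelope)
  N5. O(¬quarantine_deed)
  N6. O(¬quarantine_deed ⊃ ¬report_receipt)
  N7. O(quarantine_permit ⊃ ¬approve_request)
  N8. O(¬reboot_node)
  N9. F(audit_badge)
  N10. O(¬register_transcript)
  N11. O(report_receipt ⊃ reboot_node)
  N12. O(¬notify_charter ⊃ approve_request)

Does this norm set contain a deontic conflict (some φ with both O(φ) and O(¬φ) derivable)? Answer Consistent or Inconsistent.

Consistent

Premise 11 is O(report_receipt ⊃ reboot_node), but O(report_receipt) is not derivable from the premises, so it does not yield O(reboot_node).
So O(reboot_node) is not derivable, and the apparent clash with O(¬reboot_node) does not arise.
A world satisfying every obligation exists (e.g. approve_request=true, audit_badge=false, countersign_ballot=true, notify_charter=false, quarantine_deed=false, quarantine_permit=false, reboot_node=false, register_transcript=false, report_receipt=false, seal_envelope=false, withhold_prescription=true); no atom is both obligatory and forbidden, so the set is consistent.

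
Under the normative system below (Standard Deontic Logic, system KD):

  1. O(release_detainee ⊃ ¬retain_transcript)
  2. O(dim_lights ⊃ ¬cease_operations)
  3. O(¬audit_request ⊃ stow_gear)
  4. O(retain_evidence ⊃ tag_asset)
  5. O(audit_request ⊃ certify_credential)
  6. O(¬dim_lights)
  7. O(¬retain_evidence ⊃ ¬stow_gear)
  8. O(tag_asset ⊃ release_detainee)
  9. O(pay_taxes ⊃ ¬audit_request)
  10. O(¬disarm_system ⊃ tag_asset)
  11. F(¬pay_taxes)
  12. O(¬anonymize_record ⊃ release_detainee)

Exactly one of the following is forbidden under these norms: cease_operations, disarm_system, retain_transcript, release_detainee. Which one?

retain_transcript

Premise 11, F(¬pay_taxes), is equivalent to O(pay_taxes).
Applying K to premise 9 (O(pay_taxes ⊃ ¬audit_request)) and O(pay_taxes) yields O(¬audit_request).
With premise 3, O(¬audit_request ⊃ stow_gear), the K-axiom yields O(stow_gear).
Premise 7 is O(¬retain_evidence ⊃ ¬stow_gear); contrapositively O(stow_gear ⊃ retain_evidence). Since O(stow_gear) holds, K gives O(retain_evidence).
From O(retain_evidence) and premise 4, O(retain_evidence ⊃ tag_asset), we obtain O(tag_asset).
From O(tag_asset) and premise 8, O(tag_asset ⊃ release_detainee), we obtain O(release_detainee).
From O(release_detainee) and premise 1, O(release_detainee ⊃ ¬retain_transcript), we obtain O(¬retain_transcript).
So O(¬retain_transcript) holds, i.e. retain_transcript is forbidden. None of the other listed options is forbidden under the premises.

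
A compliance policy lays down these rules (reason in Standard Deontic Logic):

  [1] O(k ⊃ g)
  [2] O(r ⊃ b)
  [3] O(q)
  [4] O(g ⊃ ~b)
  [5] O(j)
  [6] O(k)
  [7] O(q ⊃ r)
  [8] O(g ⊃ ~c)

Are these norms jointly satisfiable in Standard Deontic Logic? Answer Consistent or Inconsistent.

Premise 3 gives O(q).
From O(q) and premise 7, O(q ⊃ r), we obtain O(r).
Premise 2 is O(r ⊃ b); since O(r), deontic closure gives O(b).
Premise 4 is O(g ⊃ ~b); contrapositively O(b ⊃ ~g). Since O(b) holds, K gives O(~g).
The contrapositive of premise 1 (O(k ⊃ g)) is O(~g ⊃ ~k), and O(~g) is already established, so O(~k).
Yet premise 6 states O(k).
We now have both O(~k) and O(k) — k is simultaneously obligatory and forbidden, violating the D-axiom.

Inconsistent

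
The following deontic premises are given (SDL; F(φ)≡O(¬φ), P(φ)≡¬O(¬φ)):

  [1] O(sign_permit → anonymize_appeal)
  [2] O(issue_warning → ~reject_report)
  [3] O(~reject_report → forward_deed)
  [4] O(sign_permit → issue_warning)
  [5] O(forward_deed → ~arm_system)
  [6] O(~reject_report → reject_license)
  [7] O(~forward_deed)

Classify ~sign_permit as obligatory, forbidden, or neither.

From premise 7 we have O(~forward_deed).
Premise 3 is O(~reject_report → forward_deed); contrapositively O(~forward_deed → reject_report). Since O(~forward_deed) holds, K gives O(reject_report).
Premise 2 is O(issue_warning → ~reject_report); contrapositively O(reject_report → ~issue_warning). Since O(reject_report) holds, K gives O(~issue_warning).
The contrapositive of premise 4 (O(sign_permit → issue_warning)) is O(~issue_warning → ~sign_permit), and O(~issue_warning) is already established, so O(~sign_permit).
Premises 1, 5, 6 do not contribute to this derivation.
Hence ~sign_permit is obligatory.

Obligatory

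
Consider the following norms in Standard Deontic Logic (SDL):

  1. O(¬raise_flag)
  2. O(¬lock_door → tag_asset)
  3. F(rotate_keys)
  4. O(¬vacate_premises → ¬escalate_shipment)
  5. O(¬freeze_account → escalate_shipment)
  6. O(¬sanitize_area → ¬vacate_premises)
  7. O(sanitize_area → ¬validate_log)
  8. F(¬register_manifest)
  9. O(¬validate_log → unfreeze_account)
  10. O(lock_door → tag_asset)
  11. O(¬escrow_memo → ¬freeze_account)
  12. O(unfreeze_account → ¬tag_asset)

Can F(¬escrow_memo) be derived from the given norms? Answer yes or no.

Yes

Premises 10 and 2 cover both cases: O(lock_door → tag_asset) and O(¬lock_door → tag_asset). Since lock_door ∨ ¬lock_door is a tautology, O(tag_asset) follows.
Premise 12 is O(unfreeze_account → ¬tag_asset); contrapositively O(tag_asset → ¬unfreeze_account). Since O(tag_asset) holds, K gives O(¬unfreeze_account).
Premise 9, O(¬validate_log → unfreeze_account), contraposes to O(¬unfreeze_account → validate_log); with O(¬unfreeze_account) we get O(validate_log).
Premise 7 is O(sanitize_area → ¬validate_log); contrapositively O(validate_log → ¬sanitize_area). Since O(validate_log) holds, K gives O(¬sanitize_area).
With premise 6, O(¬sanitize_area → ¬vacate_premises), the K-axiom yields O(¬vacate_premises).
Premise 4 is O(¬vacate_premises → ¬escalate_shipment); since O(¬vacate_premises), deontic closure gives O(¬escalate_shipment).
Premise 5 is O(¬freeze_account → escalate_shipment); contrapositively O(¬escalate_shipment → freeze_account). Since O(¬escalate_shipment) holds, K gives O(freeze_account).
Premise 11, O(¬escrow_memo → ¬freeze_account), contraposes to O(freeze_account → escrow_memo); with O(freeze_account) we get O(escrow_memo).
Premises 1, 3, 8 do not contribute to this derivation.
So O(escrow_memo) holds, i.e. F(¬escrow_memo). The claim follows.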